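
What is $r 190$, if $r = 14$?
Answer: $2660$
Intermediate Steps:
$r 190 = 14 \cdot 190 = 2660$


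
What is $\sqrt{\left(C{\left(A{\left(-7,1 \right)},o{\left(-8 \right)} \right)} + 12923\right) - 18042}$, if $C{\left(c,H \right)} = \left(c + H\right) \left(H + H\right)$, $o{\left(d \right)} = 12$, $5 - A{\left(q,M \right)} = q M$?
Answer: $i \sqrt{4543} \approx 67.402 i$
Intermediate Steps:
$A{\left(q,M \right)} = 5 - M q$ ($A{\left(q,M \right)} = 5 - q M = 5 - M q$)
$C{\left(c,H \right)} = 2 H \left(H + c\right)$ ($C{\left(c,H \right)} = \left(H + c\right) 2 H = 2 H \left(H + c\right)$)
$\sqrt{\left(C{\left(A{\left(-7,1 \right)},o{\left(-8 \right)} \right)} + 12923\right) - 18042} = \sqrt{\left(2 \cdot 12 \left(12 - \left(-5 + 1 \left(-7\right)\right)\right) + 12923\right) - 18042} = \sqrt{\left(2 \cdot 12 \left(12 + \left(5 + 7\right)\right) + 12923\right) - 18042} = \sqrt{\left(2 \cdot 12 \left(12 + 12\right) + 12923\right) - 18042} = \sqrt{\left(2 \cdot 12 \cdot 24 + 12923\right) - 18042} = \sqrt{\left(576 + 12923\right) - 18042} = \sqrt{13499 - 18042} = \sqrt{-4543} = i \sqrt{4543}$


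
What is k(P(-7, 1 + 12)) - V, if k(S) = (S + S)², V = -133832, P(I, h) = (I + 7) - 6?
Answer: 133976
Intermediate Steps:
P(I, h) = 1 + I (P(I, h) = (7 + I) - 6 = 1 + I)
k(S) = 4*S² (k(S) = (2*S)² = 4*S²)
k(P(-7, 1 + 12)) - V = 4*(1 - 7)² - 1*(-133832) = 4*(-6)² + 133832 = 4*36 + 133832 = 144 + 133832 = 133976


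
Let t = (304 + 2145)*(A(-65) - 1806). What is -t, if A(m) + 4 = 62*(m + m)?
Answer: 24171630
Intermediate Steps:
A(m) = -4 + 124*m (A(m) = -4 + 62*(m + m) = -4 + 62*(2*m) = -4 + 124*m)
t = -24171630 (t = (304 + 2145)*((-4 + 124*(-65)) - 1806) = 2449*((-4 - 8060) - 1806) = 2449*(-8064 - 1806) = 2449*(-9870) = -24171630)
-t = -1*(-24171630) = 24171630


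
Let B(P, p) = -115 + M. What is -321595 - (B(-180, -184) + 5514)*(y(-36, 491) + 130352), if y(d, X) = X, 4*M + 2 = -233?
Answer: -2796223703/4 ≈ -6.9906e+8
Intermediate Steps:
M = -235/4 (M = -½ + (¼)*(-233) = -½ - 233/4 = -235/4 ≈ -58.750)
B(P, p) = -695/4 (B(P, p) = -115 - 235/4 = -695/4)
-321595 - (B(-180, -184) + 5514)*(y(-36, 491) + 130352) = -321595 - (-695/4 + 5514)*(491 + 130352) = -321595 - 21361*130843/4 = -321595 - 1*2794937323/4 = -321595 - 2794937323/4 = -2796223703/4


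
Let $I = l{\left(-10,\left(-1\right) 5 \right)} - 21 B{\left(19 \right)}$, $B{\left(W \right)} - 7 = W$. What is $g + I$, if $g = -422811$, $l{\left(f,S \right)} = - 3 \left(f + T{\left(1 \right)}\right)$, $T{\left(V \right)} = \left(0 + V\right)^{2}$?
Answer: $-423330$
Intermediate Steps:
$T{\left(V \right)} = V^{2}$
$l{\left(f,S \right)} = -3 - 3 f$ ($l{\left(f,S \right)} = - 3 \left(f + 1^{2}\right) = - 3 \left(f + 1\right) = - 3 \left(1 + f\right) = -3 - 3 f$)
$B{\left(W \right)} = 7 + W$
$I = -519$ ($I = \left(-3 - -30\right) - 21 \left(7 + 19\right) = \left(-3 + 30\right) - 546 = 27 - 546 = -519$)
$g + I = -422811 - 519 = -423330$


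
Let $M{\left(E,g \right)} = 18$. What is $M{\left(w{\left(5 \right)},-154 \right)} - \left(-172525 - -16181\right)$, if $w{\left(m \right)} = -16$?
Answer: $156362$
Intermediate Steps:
$M{\left(w{\left(5 \right)},-154 \right)} - \left(-172525 - -16181\right) = 18 - \left(-172525 - -16181\right) = 18 - \left(-172525 + 16181\right) = 18 - -156344 = 18 + 156344 = 156362$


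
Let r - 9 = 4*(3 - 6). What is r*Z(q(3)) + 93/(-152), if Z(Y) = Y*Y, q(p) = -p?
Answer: -4197/152 ≈ -27.612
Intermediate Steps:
Z(Y) = Y²
r = -3 (r = 9 + 4*(3 - 6) = 9 + 4*(-3) = 9 - 12 = -3)
r*Z(q(3)) + 93/(-152) = -3*(-1*3)² + 93/(-152) = -3*(-3)² + 93*(-1/152) = -3*9 - 93/152 = -27 - 93/152 = -4197/152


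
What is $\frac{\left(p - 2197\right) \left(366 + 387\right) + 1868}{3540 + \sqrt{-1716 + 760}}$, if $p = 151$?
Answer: $- \frac{1361811450}{3133139} + \frac{769385 i \sqrt{239}}{3133139} \approx -434.65 + 3.7963 i$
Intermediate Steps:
$\frac{\left(p - 2197\right) \left(366 + 387\right) + 1868}{3540 + \sqrt{-1716 + 760}} = \frac{\left(151 - 2197\right) \left(366 + 387\right) + 1868}{3540 + \sqrt{-1716 + 760}} = \frac{\left(-2046\right) 753 + 1868}{3540 + \sqrt{-956}} = \frac{-1540638 + 1868}{3540 + 2 i \sqrt{239}} = - \frac{1538770}{3540 + 2 i \sqrt{239}}$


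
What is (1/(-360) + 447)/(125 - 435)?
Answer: -160919/111600 ≈ -1.4419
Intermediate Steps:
(1/(-360) + 447)/(125 - 435) = (-1/360 + 447)/(-310) = (160919/360)*(-1/310) = -160919/111600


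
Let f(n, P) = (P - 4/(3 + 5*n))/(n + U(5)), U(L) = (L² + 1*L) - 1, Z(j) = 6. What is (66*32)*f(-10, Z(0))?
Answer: 604032/893 ≈ 676.41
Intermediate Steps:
U(L) = -1 + L + L² (U(L) = (L² + L) - 1 = (L + L²) - 1 = -1 + L + L²)
f(n, P) = (P - 4/(3 + 5*n))/(29 + n) (f(n, P) = (P - 4/(3 + 5*n))/(n + (-1 + 5 + 5²)) = (P - 4/(3 + 5*n))/(n + (-1 + 5 + 25)) = (P - 4/(3 + 5*n))/(n + 29) = (P - 4/(3 + 5*n))/(29 + n))
(66*32)*f(-10, Z(0)) = (66*32)*((-4 + 3*6 + 5*6*(-10))/(87 + 5*(-10)² + 148*(-10))) = 2112*((-4 + 18 - 300)/(87 + 5*100 - 1480)) = 2112*(-286/(87 + 500 - 1480)) = 2112*(-286/(-893)) = 2112*(-1/893*(-286)) = 2112*(286/893) = 604032/893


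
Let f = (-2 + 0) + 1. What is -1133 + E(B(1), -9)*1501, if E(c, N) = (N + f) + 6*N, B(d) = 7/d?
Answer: -97197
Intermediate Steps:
f = -1 (f = -2 + 1 = -1)
E(c, N) = -1 + 7*N (E(c, N) = (N - 1) + 6*N = (-1 + N) + 6*N = -1 + 7*N)
-1133 + E(B(1), -9)*1501 = -1133 + (-1 + 7*(-9))*1501 = -1133 + (-1 - 63)*1501 = -1133 - 64*1501 = -1133 - 96064 = -97197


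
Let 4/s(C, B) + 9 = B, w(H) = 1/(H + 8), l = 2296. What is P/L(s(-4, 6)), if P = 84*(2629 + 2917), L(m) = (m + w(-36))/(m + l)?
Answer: -89796217728/115 ≈ -7.8084e+8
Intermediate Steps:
w(H) = 1/(8 + H)
s(C, B) = 4/(-9 + B)
L(m) = (-1/28 + m)/(2296 + m) (L(m) = (m + 1/(8 - 36))/(m + 2296) = (m + 1/(-28))/(2296 + m) = (m - 1/28)/(2296 + m) = (-1/28 + m)/(2296 + m))
P = 465864 (P = 84*5546 = 465864)
P/L(s(-4, 6)) = 465864/(((-1/28 + 4/(-9 + 6))/(2296 + 4/(-9 + 6)))) = 465864/(((-1/28 + 4/(-3))/(2296 + 4/(-3)))) = 465864/(((-1/28 + 4*(-⅓))/(2296 + 4*(-⅓)))) = 465864/(((-1/28 - 4/3)/(2296 - 4/3))) = 465864/((-115/84/(6884/3))) = 465864/(((3/6884)*(-115/84))) = 465864/(-115/192752) = 465864*(-192752/115) = -89796217728/115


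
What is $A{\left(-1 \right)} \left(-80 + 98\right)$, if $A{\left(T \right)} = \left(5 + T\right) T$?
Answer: $-72$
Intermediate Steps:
$A{\left(T \right)} = T \left(5 + T\right)$
$A{\left(-1 \right)} \left(-80 + 98\right) = - (5 - 1) \left(-80 + 98\right) = \left(-1\right) 4 \cdot 18 = \left(-4\right) 18 = -72$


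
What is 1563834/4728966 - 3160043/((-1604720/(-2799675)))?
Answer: -1394586710394046789/252955543984 ≈ -5.5132e+6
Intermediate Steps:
1563834/4728966 - 3160043/((-1604720/(-2799675))) = 1563834*(1/4728966) - 3160043/((-1604720*(-1/2799675))) = 260639/788161 - 3160043/320944/559935 = 260639/788161 - 3160043*559935/320944 = 260639/788161 - 1769418677205/320944 = -1394586710394046789/252955543984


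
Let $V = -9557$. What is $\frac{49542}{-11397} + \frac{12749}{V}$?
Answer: $- \frac{10855671}{1910897} \approx -5.6809$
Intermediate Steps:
$\frac{49542}{-11397} + \frac{12749}{V} = \frac{49542}{-11397} + \frac{12749}{-9557} = 49542 \left(- \frac{1}{11397}\right) + 12749 \left(- \frac{1}{9557}\right) = - \frac{16514}{3799} - \frac{671}{503} = - \frac{10855671}{1910897}$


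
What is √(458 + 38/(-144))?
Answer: √65914/12 ≈ 21.395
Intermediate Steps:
√(458 + 38/(-144)) = √(458 + 38*(-1/144)) = √(458 - 19/72) = √(32957/72) = √65914/12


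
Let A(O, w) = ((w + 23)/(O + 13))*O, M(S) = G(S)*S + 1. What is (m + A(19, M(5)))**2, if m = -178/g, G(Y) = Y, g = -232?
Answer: 767899521/861184 ≈ 891.68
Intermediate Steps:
M(S) = 1 + S**2 (M(S) = S*S + 1 = S**2 + 1 = 1 + S**2)
A(O, w) = O*(23 + w)/(13 + O) (A(O, w) = ((23 + w)/(13 + O))*O = O*(23 + w)/(13 + O))
m = 89/116 (m = -178/(-232) = -178*(-1/232) = 89/116 ≈ 0.76724)
(m + A(19, M(5)))**2 = (89/116 + 19*(23 + (1 + 5**2))/(13 + 19))**2 = (89/116 + 19*(23 + (1 + 25))/32)**2 = (89/116 + 19*(1/32)*(23 + 26))**2 = (89/116 + 19*(1/32)*49)**2 = (89/116 + 931/32)**2 = (27711/928)**2 = 767899521/861184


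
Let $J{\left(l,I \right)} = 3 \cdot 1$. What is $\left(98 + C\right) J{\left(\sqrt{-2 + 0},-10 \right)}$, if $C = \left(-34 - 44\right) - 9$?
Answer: $33$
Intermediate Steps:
$J{\left(l,I \right)} = 3$
$C = -87$ ($C = -78 - 9 = -87$)
$\left(98 + C\right) J{\left(\sqrt{-2 + 0},-10 \right)} = \left(98 - 87\right) 3 = 11 \cdot 3 = 33$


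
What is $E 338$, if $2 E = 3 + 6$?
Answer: $1521$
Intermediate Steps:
$E = \frac{9}{2}$ ($E = \frac{3 + 6}{2} = \frac{1}{2} \cdot 9 = \frac{9}{2} \approx 4.5$)
$E 338 = \frac{9}{2} \cdot 338 = 1521$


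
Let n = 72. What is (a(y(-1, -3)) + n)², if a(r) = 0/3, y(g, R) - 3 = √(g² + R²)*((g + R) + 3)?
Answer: 5184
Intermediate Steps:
y(g, R) = 3 + √(R² + g²)*(3 + R + g) (y(g, R) = 3 + √(g² + R²)*((g + R) + 3) = 3 + √(R² + g²)*((R + g) + 3) = 3 + √(R² + g²)*(3 + R + g))
a(r) = 0 (a(r) = 0*(⅓) = 0)
(a(y(-1, -3)) + n)² = (0 + 72)² = 72² = 5184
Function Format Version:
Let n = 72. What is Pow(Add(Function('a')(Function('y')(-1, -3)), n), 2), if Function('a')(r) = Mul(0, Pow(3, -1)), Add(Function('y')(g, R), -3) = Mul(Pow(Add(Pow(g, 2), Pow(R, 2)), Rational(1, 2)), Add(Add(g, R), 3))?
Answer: 5184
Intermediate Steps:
Function('y')(g, R) = Add(3, Mul(Pow(Add(Pow(R, 2), Pow(g, 2)), Rational(1, 2)), Add(3, R, g))) (Function('y')(g, R) = Add(3, Mul(Pow(Add(Pow(g, 2), Pow(R, 2)), Rational(1, 2)), Add(Add(g, R), 3))) = Add(3, Mul(Pow(Add(Pow(R, 2), Pow(g, 2)), Rational(1, 2)), Add(Add(R, g), 3))) = Add(3, Mul(Pow(Add(Pow(R, 2), Pow(g, 2)), Rational(1, 2)), Add(3, R, g))))
Function('a')(r) = 0 (Function('a')(r) = Mul(0, Rational(1, 3)) = 0)
Pow(Add(Function('a')(Function('y')(-1, -3)), n), 2) = Pow(Add(0, 72), 2) = Pow(72, 2) = 5184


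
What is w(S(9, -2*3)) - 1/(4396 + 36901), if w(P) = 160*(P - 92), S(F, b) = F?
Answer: -548424161/41297 ≈ -13280.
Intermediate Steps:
w(P) = -14720 + 160*P (w(P) = 160*(-92 + P) = -14720 + 160*P)
w(S(9, -2*3)) - 1/(4396 + 36901) = (-14720 + 160*9) - 1/(4396 + 36901) = (-14720 + 1440) - 1/41297 = -13280 - 1*1/41297 = -13280 - 1/41297 = -548424161/41297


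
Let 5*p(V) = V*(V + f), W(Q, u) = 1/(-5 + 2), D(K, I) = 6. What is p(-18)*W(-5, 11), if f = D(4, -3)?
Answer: -72/5 ≈ -14.400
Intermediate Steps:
f = 6
W(Q, u) = -1/3 (W(Q, u) = 1/(-3) = -1/3)
p(V) = V*(6 + V)/5 (p(V) = (V*(V + 6))/5 = (V*(6 + V))/5 = V*(6 + V)/5)
p(-18)*W(-5, 11) = ((1/5)*(-18)*(6 - 18))*(-1/3) = ((1/5)*(-18)*(-12))*(-1/3) = (216/5)*(-1/3) = -72/5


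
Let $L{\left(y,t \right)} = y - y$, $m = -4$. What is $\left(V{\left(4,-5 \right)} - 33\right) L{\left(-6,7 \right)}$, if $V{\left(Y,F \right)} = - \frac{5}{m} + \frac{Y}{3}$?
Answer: $0$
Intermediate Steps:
$L{\left(y,t \right)} = 0$
$V{\left(Y,F \right)} = \frac{5}{4} + \frac{Y}{3}$ ($V{\left(Y,F \right)} = - \frac{5}{-4} + \frac{Y}{3} = \left(-5\right) \left(- \frac{1}{4}\right) + Y \frac{1}{3} = \frac{5}{4} + \frac{Y}{3}$)
$\left(V{\left(4,-5 \right)} - 33\right) L{\left(-6,7 \right)} = \left(\left(\frac{5}{4} + \frac{1}{3} \cdot 4\right) - 33\right) 0 = \left(\left(\frac{5}{4} + \frac{4}{3}\right) - 33\right) 0 = \left(\frac{31}{12} - 33\right) 0 = \left(- \frac{365}{12}\right) 0 = 0$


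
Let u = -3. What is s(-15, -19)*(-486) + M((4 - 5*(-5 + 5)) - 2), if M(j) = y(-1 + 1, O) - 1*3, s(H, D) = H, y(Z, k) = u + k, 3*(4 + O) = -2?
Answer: 21838/3 ≈ 7279.3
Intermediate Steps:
O = -14/3 (O = -4 + (1/3)*(-2) = -4 - 2/3 = -14/3 ≈ -4.6667)
y(Z, k) = -3 + k
M(j) = -32/3 (M(j) = (-3 - 14/3) - 1*3 = -23/3 - 3 = -32/3)
s(-15, -19)*(-486) + M((4 - 5*(-5 + 5)) - 2) = -15*(-486) - 32/3 = 7290 - 32/3 = 21838/3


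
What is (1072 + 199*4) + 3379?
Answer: 5247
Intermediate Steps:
(1072 + 199*4) + 3379 = (1072 + 796) + 3379 = 1868 + 3379 = 5247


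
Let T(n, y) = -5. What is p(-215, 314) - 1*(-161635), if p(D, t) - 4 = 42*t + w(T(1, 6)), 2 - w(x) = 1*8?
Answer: 174821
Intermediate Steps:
w(x) = -6 (w(x) = 2 - 8 = -6)
p(D, t) = -2 + 42*t (p(D, t) = 4 + (42*t - 6) = 4 + (-6 + 42*t) = -2 + 42*t)
p(-215, 314) - 1*(-161635) = (-2 + 42*314) - 1*(-161635) = (-2 + 13188) + 161635 = 13186 + 161635 = 174821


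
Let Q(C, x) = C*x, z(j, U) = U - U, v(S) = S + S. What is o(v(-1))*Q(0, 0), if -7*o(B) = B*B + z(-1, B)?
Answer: 0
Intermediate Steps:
v(S) = 2*S
z(j, U) = 0
o(B) = -B²/7 (o(B) = -(B*B + 0)/7 = -(B² + 0)/7 = -B²/7)
o(v(-1))*Q(0, 0) = (-(2*(-1))²/7)*(0*0) = -⅐*(-2)²*0 = -⅐*4*0 = -4/7*0 = 0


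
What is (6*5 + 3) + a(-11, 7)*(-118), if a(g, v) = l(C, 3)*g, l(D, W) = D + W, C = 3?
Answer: 7821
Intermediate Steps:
a(g, v) = 6*g (a(g, v) = (3 + 3)*g = 6*g)
(6*5 + 3) + a(-11, 7)*(-118) = (6*5 + 3) + (6*(-11))*(-118) = (30 + 3) - 66*(-118) = 33 + 7788 = 7821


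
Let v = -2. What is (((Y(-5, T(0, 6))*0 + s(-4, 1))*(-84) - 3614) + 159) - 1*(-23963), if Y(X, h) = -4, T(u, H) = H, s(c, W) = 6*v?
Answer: 21516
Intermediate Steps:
s(c, W) = -12 (s(c, W) = 6*(-2) = -12)
(((Y(-5, T(0, 6))*0 + s(-4, 1))*(-84) - 3614) + 159) - 1*(-23963) = (((-4*0 - 12)*(-84) - 3614) + 159) - 1*(-23963) = (((0 - 12)*(-84) - 3614) + 159) + 23963 = ((-12*(-84) - 3614) + 159) + 23963 = ((1008 - 3614) + 159) + 23963 = (-2606 + 159) + 23963 = -2447 + 23963 = 21516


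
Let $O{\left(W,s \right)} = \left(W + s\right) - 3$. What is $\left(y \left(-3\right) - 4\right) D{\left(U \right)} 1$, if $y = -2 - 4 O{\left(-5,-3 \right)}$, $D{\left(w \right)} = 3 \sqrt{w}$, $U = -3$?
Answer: $- 390 i \sqrt{3} \approx - 675.5 i$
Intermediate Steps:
$O{\left(W,s \right)} = -3 + W + s$
$y = 42$ ($y = -2 - 4 \left(-3 - 5 - 3\right) = -2 - -44 = -2 + 44 = 42$)
$\left(y \left(-3\right) - 4\right) D{\left(U \right)} 1 = \left(42 \left(-3\right) - 4\right) 3 \sqrt{-3} \cdot 1 = \left(-126 - 4\right) 3 i \sqrt{3} \cdot 1 = - 130 \cdot 3 i \sqrt{3} \cdot 1 = - 390 i \sqrt{3} \cdot 1 = - 390 i \sqrt{3}$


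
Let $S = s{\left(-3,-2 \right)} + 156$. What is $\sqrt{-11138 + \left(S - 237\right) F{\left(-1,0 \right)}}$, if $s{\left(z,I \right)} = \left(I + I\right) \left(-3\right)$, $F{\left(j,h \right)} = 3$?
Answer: $i \sqrt{11345} \approx 106.51 i$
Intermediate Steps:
$s{\left(z,I \right)} = - 6 I$ ($s{\left(z,I \right)} = 2 I \left(-3\right) = - 6 I$)
$S = 168$ ($S = \left(-6\right) \left(-2\right) + 156 = 12 + 156 = 168$)
$\sqrt{-11138 + \left(S - 237\right) F{\left(-1,0 \right)}} = \sqrt{-11138 + \left(168 - 237\right) 3} = \sqrt{-11138 - 207} = \sqrt{-11345} = i \sqrt{11345}$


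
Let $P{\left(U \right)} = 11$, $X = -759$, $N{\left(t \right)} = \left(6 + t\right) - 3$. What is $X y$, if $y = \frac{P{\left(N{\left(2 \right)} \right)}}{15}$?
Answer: $- \frac{2783}{5} \approx -556.6$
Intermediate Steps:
$N{\left(t \right)} = 3 + t$
$y = \frac{11}{15} \approx 0.73333$
$X y = \left(-759\right) \frac{11}{15} = - \frac{2783}{5}$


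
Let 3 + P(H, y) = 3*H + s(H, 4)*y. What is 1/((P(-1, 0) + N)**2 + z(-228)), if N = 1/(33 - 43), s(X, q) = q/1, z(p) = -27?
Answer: 100/1021 ≈ 0.097943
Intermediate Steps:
s(X, q) = q (s(X, q) = q*1 = q)
N = -1/10 (N = 1/(-10) = -1/10 ≈ -0.10000)
P(H, y) = -3 + 3*H + 4*y (P(H, y) = -3 + (3*H + 4*y) = -3 + 3*H + 4*y)
1/((P(-1, 0) + N)**2 + z(-228)) = 1/(((-3 + 3*(-1) + 4*0) - 1/10)**2 - 27) = 1/(((-3 - 3 + 0) - 1/10)**2 - 27) = 1/((-6 - 1/10)**2 - 27) = 1/((-61/10)**2 - 27) = 1/(3721/100 - 27) = 1/(1021/100) = 100/1021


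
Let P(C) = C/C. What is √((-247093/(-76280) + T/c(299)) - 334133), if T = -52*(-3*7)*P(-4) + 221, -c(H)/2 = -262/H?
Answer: I*√8322316459705504390/4996340 ≈ 577.39*I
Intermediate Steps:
c(H) = 524/H (c(H) = -(-524)/H = 524/H)
P(C) = 1
T = 1313 (T = -52*(-3*7) + 221 = -(-1092) + 221 = -52*(-21) + 221 = 1092 + 221 = 1313)
√((-247093/(-76280) + T/c(299)) - 334133) = √((-247093/(-76280) + 1313/((524/299))) - 334133) = √((-247093*(-1/76280) + 1313/((524*(1/299)))) - 334133) = √((247093/76280 + 1313/(524/299)) - 334133) = √((247093/76280 + 1313*(299/524)) - 334133) = √((247093/76280 + 392587/524) - 334133) = √(7519003273/9992680 - 334133) = √(-3331365143167/9992680) = I*√8322316459705504390/4996340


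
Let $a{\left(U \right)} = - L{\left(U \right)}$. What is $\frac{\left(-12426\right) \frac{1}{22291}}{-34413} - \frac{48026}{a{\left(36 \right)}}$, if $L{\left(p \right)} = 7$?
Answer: $\frac{12280251158580}{1789900427} \approx 6860.9$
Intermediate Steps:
$a{\left(U \right)} = -7$ ($a{\left(U \right)} = \left(-1\right) 7 = -7$)
$\frac{\left(-12426\right) \frac{1}{22291}}{-34413} - \frac{48026}{a{\left(36 \right)}} = \frac{\left(-12426\right) \frac{1}{22291}}{-34413} - \frac{48026}{-7} = \left(-12426\right) \frac{1}{22291} \left(- \frac{1}{34413}\right) - - \frac{48026}{7} = \left(- \frac{12426}{22291}\right) \left(- \frac{1}{34413}\right) + \frac{48026}{7} = \frac{4142}{255700061} + \frac{48026}{7} = \frac{12280251158580}{1789900427}$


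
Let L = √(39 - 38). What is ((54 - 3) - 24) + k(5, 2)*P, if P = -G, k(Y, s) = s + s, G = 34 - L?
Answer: -105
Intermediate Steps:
L = 1 (L = √1 = 1)
G = 33 (G = 34 - 1*1 = 34 - 1 = 33)
k(Y, s) = 2*s
P = -33 (P = -1*33 = -33)
((54 - 3) - 24) + k(5, 2)*P = ((54 - 3) - 24) + (2*2)*(-33) = (51 - 24) + 4*(-33) = 27 - 132 = -105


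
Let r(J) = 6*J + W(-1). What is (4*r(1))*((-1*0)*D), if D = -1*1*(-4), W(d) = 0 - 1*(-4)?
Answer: 0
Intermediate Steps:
W(d) = 4 (W(d) = 0 + 4 = 4)
D = 4 (D = -1*(-4) = 4)
r(J) = 4 + 6*J (r(J) = 6*J + 4 = 4 + 6*J)
(4*r(1))*((-1*0)*D) = (4*(4 + 6*1))*(-1*0*4) = (4*(4 + 6))*(0*4) = (4*10)*0 = 40*0 = 0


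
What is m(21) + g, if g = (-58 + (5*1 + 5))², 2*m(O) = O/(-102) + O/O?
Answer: 156699/68 ≈ 2304.4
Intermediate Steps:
m(O) = ½ - O/204 (m(O) = (O/(-102) + O/O)/2 = (O*(-1/102) + 1)/2 = (-O/102 + 1)/2 = (1 - O/102)/2 = ½ - O/204)
g = 2304 (g = (-58 + (5 + 5))² = (-58 + 10)² = (-48)² = 2304)
m(21) + g = (½ - 1/204*21) + 2304 = (½ - 7/68) + 2304 = 27/68 + 2304 = 156699/68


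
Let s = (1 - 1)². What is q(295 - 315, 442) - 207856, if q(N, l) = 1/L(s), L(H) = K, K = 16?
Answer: -3325695/16 ≈ -2.0786e+5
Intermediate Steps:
s = 0 (s = 0² = 0)
L(H) = 16
q(N, l) = 1/16
q(295 - 315, 442) - 207856 = 1/16 - 207856 = -3325695/16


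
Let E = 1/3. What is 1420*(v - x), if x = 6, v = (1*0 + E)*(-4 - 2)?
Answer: -11360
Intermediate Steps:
E = ⅓ ≈ 0.33333
v = -2 (v = (1*0 + ⅓)*(-4 - 2) = (0 + ⅓)*(-6) = (⅓)*(-6) = -2)
1420*(v - x) = 1420*(-2 - 1*6) = 1420*(-2 - 6) = 1420*(-8) = -11360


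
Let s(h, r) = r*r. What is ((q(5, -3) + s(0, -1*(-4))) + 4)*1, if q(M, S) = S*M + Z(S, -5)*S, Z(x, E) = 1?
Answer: 2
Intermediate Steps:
s(h, r) = r²
q(M, S) = S + M*S (q(M, S) = S*M + 1*S = M*S + S = S + M*S)
((q(5, -3) + s(0, -1*(-4))) + 4)*1 = ((-3*(1 + 5) + (-1*(-4))²) + 4)*1 = ((-3*6 + 4²) + 4)*1 = ((-18 + 16) + 4)*1 = (-2 + 4)*1 = 2*1 = 2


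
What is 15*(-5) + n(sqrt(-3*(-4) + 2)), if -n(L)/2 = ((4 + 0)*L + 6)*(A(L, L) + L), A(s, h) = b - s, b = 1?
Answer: -87 - 8*sqrt(14) ≈ -116.93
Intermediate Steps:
A(s, h) = 1 - s
n(L) = -12 - 8*L (n(L) = -2*((4 + 0)*L + 6)*((1 - L) + L) = -2*(4*L + 6) = -2*(6 + 4*L) = -12 - 8*L)
15*(-5) + n(sqrt(-3*(-4) + 2)) = 15*(-5) + (-12 - 8*sqrt(-3*(-4) + 2)) = -75 + (-12 - 8*sqrt(12 + 2)) = -75 + (-12 - 8*sqrt(14)) = -87 - 8*sqrt(14)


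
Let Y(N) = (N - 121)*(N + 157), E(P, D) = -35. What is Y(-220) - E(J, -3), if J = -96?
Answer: 21518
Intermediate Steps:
Y(N) = (-121 + N)*(157 + N)
Y(-220) - E(J, -3) = (-18997 + (-220)² + 36*(-220)) - 1*(-35) = (-18997 + 48400 - 7920) + 35 = 21483 + 35 = 21518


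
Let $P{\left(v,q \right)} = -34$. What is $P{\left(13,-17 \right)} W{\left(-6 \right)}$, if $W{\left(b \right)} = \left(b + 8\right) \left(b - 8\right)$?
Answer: $952$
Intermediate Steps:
$W{\left(b \right)} = \left(-8 + b\right) \left(8 + b\right)$ ($W{\left(b \right)} = \left(8 + b\right) \left(-8 + b\right) = \left(-8 + b\right) \left(8 + b\right)$)
$P{\left(13,-17 \right)} W{\left(-6 \right)} = - 34 \left(-64 + \left(-6\right)^{2}\right) = - 34 \left(-64 + 36\right) = \left(-34\right) \left(-28\right) = 952$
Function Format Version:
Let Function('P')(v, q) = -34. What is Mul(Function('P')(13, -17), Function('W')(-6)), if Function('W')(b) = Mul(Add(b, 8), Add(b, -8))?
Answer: 952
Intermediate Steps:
Function('W')(b) = Mul(Add(-8, b), Add(8, b)) (Function('W')(b) = Mul(Add(8, b), Add(-8, b)) = Mul(Add(-8, b), Add(8, b)))
Mul(Function('P')(13, -17), Function('W')(-6)) = Mul(-34, Add(-64, Pow(-6, 2))) = Mul(-34, Add(-64, 36)) = Mul(-34, -28) = 952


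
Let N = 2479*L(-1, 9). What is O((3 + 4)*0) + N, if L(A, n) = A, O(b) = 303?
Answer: -2176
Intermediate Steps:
N = -2479 (N = 2479*(-1) = -2479)
O((3 + 4)*0) + N = 303 - 2479 = -2176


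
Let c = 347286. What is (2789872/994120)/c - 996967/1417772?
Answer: -21512054874500641/30592326079703940 ≈ -0.70319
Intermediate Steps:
(2789872/994120)/c - 996967/1417772 = (2789872/994120)/347286 - 996967/1417772 = (2789872*(1/994120))*(1/347286) - 996967*1/1417772 = (348734/124265)*(1/347286) - 996967/1417772 = 174367/21577747395 - 996967/1417772 = -21512054874500641/30592326079703940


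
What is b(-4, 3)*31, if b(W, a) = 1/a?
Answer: 31/3 ≈ 10.333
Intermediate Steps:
b(W, a) = 1/a
b(-4, 3)*31 = 31/3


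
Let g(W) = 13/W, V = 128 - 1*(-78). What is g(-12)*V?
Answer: -1339/6 ≈ -223.17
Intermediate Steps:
V = 206 (V = 128 + 78 = 206)
g(-12)*V = (13/(-12))*206 = (13*(-1/12))*206 = -13/12*206 = -1339/6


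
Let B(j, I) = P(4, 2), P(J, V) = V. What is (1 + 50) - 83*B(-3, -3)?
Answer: -115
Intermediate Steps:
B(j, I) = 2
(1 + 50) - 83*B(-3, -3) = (1 + 50) - 83*2 = 51 - 166 = -115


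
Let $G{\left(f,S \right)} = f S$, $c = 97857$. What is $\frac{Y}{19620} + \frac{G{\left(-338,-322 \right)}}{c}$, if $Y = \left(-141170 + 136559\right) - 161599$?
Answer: $- \frac{17443765}{2370314} \approx -7.3593$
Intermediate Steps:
$Y = -166210$ ($Y = -4611 - 161599 = -166210$)
$G{\left(f,S \right)} = S f$
$\frac{Y}{19620} + \frac{G{\left(-338,-322 \right)}}{c} = - \frac{166210}{19620} + \frac{\left(-322\right) \left(-338\right)}{97857} = \left(-166210\right) \frac{1}{19620} + 108836 \cdot \frac{1}{97857} = - \frac{16621}{1962} + \frac{108836}{97857} = - \frac{17443765}{2370314}$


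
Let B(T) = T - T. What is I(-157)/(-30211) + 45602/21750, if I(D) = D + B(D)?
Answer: 690548386/328544625 ≈ 2.1018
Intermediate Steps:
B(T) = 0
I(D) = D (I(D) = D + 0 = D)
I(-157)/(-30211) + 45602/21750 = -157/(-30211) + 45602/21750 = -157*(-1/30211) + 45602*(1/21750) = 157/30211 + 22801/10875 = 690548386/328544625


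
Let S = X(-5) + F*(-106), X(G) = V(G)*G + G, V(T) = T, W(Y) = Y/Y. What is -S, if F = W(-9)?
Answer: 86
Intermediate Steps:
W(Y) = 1
X(G) = G + G**2 (X(G) = G*G + G = G**2 + G = G + G**2)
F = 1
S = -86 (S = -5*(1 - 5) + 1*(-106) = -5*(-4) - 106 = 20 - 106 = -86)
-S = -1*(-86) = 86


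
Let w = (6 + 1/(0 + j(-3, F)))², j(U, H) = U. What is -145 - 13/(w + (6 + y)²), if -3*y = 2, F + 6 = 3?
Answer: -79142/545 ≈ -145.21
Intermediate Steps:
F = -3 (F = -6 + 3 = -3)
y = -⅔ (y = -⅓*2 = -⅔ ≈ -0.66667)
w = 289/9 (w = (6 + 1/(0 - 3))² = (6 + 1/(-3))² = (6 - ⅓)² = (17/3)² = 289/9 ≈ 32.111)
-145 - 13/(w + (6 + y)²) = -145 - 13/(289/9 + (6 - ⅔)²) = -145 - 13/(289/9 + (16/3)²) = -145 - 13/(289/9 + 256/9) = -145 - 13/(545/9) = -145 + (9/545)*(-13) = -145 - 117/545 = -79142/545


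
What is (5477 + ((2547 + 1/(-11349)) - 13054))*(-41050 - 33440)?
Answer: 109033249610/291 ≈ 3.7468e+8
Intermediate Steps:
(5477 + ((2547 + 1/(-11349)) - 13054))*(-41050 - 33440) = (5477 + ((2547 - 1/11349) - 13054))*(-74490) = (5477 + (28905902/11349 - 13054))*(-74490) = (5477 - 119243944/11349)*(-74490) = -57085471/11349*(-74490) = 109033249610/291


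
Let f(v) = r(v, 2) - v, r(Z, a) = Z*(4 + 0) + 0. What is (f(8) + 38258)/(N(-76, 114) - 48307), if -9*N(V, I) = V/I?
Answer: -1033614/1304287 ≈ -0.79247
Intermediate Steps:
N(V, I) = -V/(9*I)
r(Z, a) = 4*Z (r(Z, a) = Z*4 + 0 = 4*Z + 0 = 4*Z)
f(v) = 3*v (f(v) = 4*v - v = 3*v)
(f(8) + 38258)/(N(-76, 114) - 48307) = (3*8 + 38258)/(-⅑*(-76)/114 - 48307) = (24 + 38258)/(-⅑*(-76)*1/114 - 48307) = 38282/(2/27 - 48307) = 38282/(-1304287/27) = 38282*(-27/1304287) = -1033614/1304287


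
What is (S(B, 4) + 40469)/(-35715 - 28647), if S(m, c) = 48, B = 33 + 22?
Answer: -40517/64362 ≈ -0.62952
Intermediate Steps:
B = 55
(S(B, 4) + 40469)/(-35715 - 28647) = (48 + 40469)/(-35715 - 28647) = 40517/(-64362) = 40517*(-1/64362) = -40517/64362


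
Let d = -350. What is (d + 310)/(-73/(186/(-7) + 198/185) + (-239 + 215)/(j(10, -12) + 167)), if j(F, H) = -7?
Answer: -6604800/447907 ≈ -14.746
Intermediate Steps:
(d + 310)/(-73/(186/(-7) + 198/185) + (-239 + 215)/(j(10, -12) + 167)) = (-350 + 310)/(-73/(186/(-7) + 198/185) + (-239 + 215)/(-7 + 167)) = -40/(-73/(186*(-⅐) + 198*(1/185)) - 24/160) = -40/(-73/(-186/7 + 198/185) - 24*1/160) = -40/(-73/(-33024/1295) - 3/20) = -40/(-73*(-1295/33024) - 3/20) = -40/(94535/33024 - 3/20) = -40/447907/165120 = -40*165120/447907 = -6604800/447907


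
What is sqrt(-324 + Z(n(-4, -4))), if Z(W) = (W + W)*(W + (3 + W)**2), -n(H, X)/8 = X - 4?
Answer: 2*sqrt(145615) ≈ 763.19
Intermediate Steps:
n(H, X) = 32 - 8*X (n(H, X) = -8*(X - 4) = -8*(-4 + X) = 32 - 8*X)
Z(W) = 2*W*(W + (3 + W)**2) (Z(W) = (2*W)*(W + (3 + W)**2) = 2*W*(W + (3 + W)**2))
sqrt(-324 + Z(n(-4, -4))) = sqrt(-324 + 2*(32 - 8*(-4))*((32 - 8*(-4)) + (3 + (32 - 8*(-4)))**2)) = sqrt(-324 + 2*(32 + 32)*((32 + 32) + (3 + (32 + 32))**2)) = sqrt(-324 + 2*64*(64 + (3 + 64)**2)) = sqrt(-324 + 2*64*(64 + 67**2)) = sqrt(-324 + 2*64*(64 + 4489)) = sqrt(-324 + 2*64*4553) = sqrt(-324 + 582784) = sqrt(582460) = 2*sqrt(145615)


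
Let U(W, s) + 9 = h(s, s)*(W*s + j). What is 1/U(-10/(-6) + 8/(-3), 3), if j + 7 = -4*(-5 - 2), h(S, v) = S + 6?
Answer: 1/153 ≈ 0.0065359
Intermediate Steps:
h(S, v) = 6 + S
j = 21 (j = -7 - 4*(-5 - 2) = -7 - 4*(-7) = -7 + 28 = 21)
U(W, s) = -9 + (6 + s)*(21 + W*s) (U(W, s) = -9 + (6 + s)*(W*s + 21) = -9 + (6 + s)*(21 + W*s))
1/U(-10/(-6) + 8/(-3), 3) = 1/(117 + 21*3 + (-10/(-6) + 8/(-3))*3*(6 + 3)) = 1/(117 + 63 + (-10*(-⅙) + 8*(-⅓))*3*9) = 1/(117 + 63 + (5/3 - 8/3)*3*9) = 1/(117 + 63 - 1*3*9) = 1/(117 + 63 - 27) = 1/153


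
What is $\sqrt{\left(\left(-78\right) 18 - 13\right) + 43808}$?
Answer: $\sqrt{42391} \approx 205.89$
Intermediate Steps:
$\sqrt{\left(\left(-78\right) 18 - 13\right) + 43808} = \sqrt{\left(-1404 - 13\right) + 43808} = \sqrt{-1417 + 43808} = \sqrt{42391}$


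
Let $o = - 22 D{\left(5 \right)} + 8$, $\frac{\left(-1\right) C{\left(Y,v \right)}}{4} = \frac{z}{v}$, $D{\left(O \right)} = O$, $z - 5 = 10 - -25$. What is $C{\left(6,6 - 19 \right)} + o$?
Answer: $- \frac{1166}{13} \approx -89.692$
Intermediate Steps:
$z = 40$ ($z = 5 + \left(10 - -25\right) = 5 + \left(10 + 25\right) = 5 + 35 = 40$)
$C{\left(Y,v \right)} = - \frac{160}{v}$ ($C{\left(Y,v \right)} = - 4 \frac{40}{v} = - \frac{160}{v}$)
$o = -102$ ($o = \left(-22\right) 5 + 8 = -110 + 8 = -102$)
$C{\left(6,6 - 19 \right)} + o = - \frac{160}{6 - 19} - 102 = - \frac{160}{-13} - 102 = \left(-160\right) \left(- \frac{1}{13}\right) - 102 = \frac{160}{13} - 102 = - \frac{1166}{13}$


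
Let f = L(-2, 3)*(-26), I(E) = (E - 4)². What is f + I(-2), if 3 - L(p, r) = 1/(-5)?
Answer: -236/5 ≈ -47.200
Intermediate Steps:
L(p, r) = 16/5 (L(p, r) = 3 - 1/(-5) = 3 - 1*(-⅕) = 3 + ⅕ = 16/5)
I(E) = (-4 + E)²
f = -416/5 (f = (16/5)*(-26) = -416/5 ≈ -83.200)
f + I(-2) = -416/5 + (-4 - 2)² = -416/5 + (-6)² = -416/5 + 36 = -236/5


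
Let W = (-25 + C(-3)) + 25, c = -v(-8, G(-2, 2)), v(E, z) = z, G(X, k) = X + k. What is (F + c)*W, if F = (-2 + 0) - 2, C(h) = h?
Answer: 12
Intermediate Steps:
F = -4 (F = -2 - 2 = -4)
c = 0 (c = -(-2 + 2) = -1*0 = 0)
W = -3 (W = (-25 - 3) + 25 = -28 + 25 = -3)
(F + c)*W = (-4 + 0)*(-3) = -4*(-3) = 12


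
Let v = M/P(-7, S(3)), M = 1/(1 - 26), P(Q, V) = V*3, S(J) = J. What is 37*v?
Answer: -37/225 ≈ -0.16444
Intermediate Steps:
P(Q, V) = 3*V
M = -1/25 (M = 1/(-25) = -1/25 ≈ -0.040000)
v = -1/225 (v = -1/(25*(3*3)) = -1/25/9 = -1/25*⅑ = -1/225 ≈ -0.0044444)
37*v = 37*(-1/225) = -37/225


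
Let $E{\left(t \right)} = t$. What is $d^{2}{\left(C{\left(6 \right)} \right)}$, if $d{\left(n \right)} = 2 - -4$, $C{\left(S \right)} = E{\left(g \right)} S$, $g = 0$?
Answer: $36$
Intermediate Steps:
$C{\left(S \right)} = 0$ ($C{\left(S \right)} = 0 S = 0$)
$d{\left(n \right)} = 6$ ($d{\left(n \right)} = 2 + 4 = 6$)
$d^{2}{\left(C{\left(6 \right)} \right)} = 6^{2} = 36$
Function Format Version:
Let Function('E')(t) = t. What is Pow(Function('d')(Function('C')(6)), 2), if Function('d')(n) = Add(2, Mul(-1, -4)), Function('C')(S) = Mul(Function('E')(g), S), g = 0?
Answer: 36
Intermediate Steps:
Function('C')(S) = 0 (Function('C')(S) = Mul(0, S) = 0)
Function('d')(n) = 6 (Function('d')(n) = Add(2, 4) = 6)
Pow(Function('d')(Function('C')(6)), 2) = Pow(6, 2) = 36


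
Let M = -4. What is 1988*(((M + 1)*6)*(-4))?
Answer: 143136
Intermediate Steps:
1988*(((M + 1)*6)*(-4)) = 1988*(((-4 + 1)*6)*(-4)) = 1988*(-3*6*(-4)) = 1988*(-18*(-4)) = 1988*72 = 143136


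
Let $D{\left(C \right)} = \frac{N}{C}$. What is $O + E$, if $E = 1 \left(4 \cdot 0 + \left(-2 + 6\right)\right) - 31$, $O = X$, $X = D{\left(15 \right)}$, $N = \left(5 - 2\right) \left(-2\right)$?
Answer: $- \frac{137}{5} \approx -27.4$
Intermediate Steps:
$N = -6$ ($N = 3 \left(-2\right) = -6$)
$D{\left(C \right)} = - \frac{6}{C}$
$X = - \frac{2}{5}$ ($X = - \frac{6}{15} = \left(-6\right) \frac{1}{15} = - \frac{2}{5} \approx -0.4$)
$O = - \frac{2}{5} \approx -0.4$
$E = -27$ ($E = 1 \left(0 + 4\right) - 31 = 1 \cdot 4 - 31 = 4 - 31 = -27$)
$O + E = - \frac{2}{5} - 27 = - \frac{137}{5}$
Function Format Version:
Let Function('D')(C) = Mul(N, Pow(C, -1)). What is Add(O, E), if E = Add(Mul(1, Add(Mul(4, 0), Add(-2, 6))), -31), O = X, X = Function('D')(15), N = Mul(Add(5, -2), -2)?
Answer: Rational(-137, 5) ≈ -27.400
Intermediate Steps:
N = -6 (N = Mul(3, -2) = -6)
Function('D')(C) = Mul(-6, Pow(C, -1))
X = Rational(-2, 5) (X = Mul(-6, Pow(15, -1)) = Mul(-6, Rational(1, 15)) = Rational(-2, 5) ≈ -0.40000)
O = Rational(-2, 5) ≈ -0.40000
E = -27 (E = Add(Mul(1, Add(0, 4)), -31) = Add(Mul(1, 4), -31) = Add(4, -31) = -27)
Add(O, E) = Add(Rational(-2, 5), -27) = Rational(-137, 5)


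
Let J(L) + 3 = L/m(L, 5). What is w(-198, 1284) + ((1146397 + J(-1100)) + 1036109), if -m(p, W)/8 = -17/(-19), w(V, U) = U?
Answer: 74253983/34 ≈ 2.1839e+6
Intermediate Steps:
m(p, W) = -136/19 (m(p, W) = -(-136)/(-19) = -(-136)*(-1)/19 = -8*17/19 = -136/19)
J(L) = -3 - 19*L/136 (J(L) = -3 + L/(-136/19) = -3 + L*(-19/136) = -3 - 19*L/136)
w(-198, 1284) + ((1146397 + J(-1100)) + 1036109) = 1284 + ((1146397 + (-3 - 19/136*(-1100))) + 1036109) = 1284 + ((1146397 + (-3 + 5225/34)) + 1036109) = 1284 + ((1146397 + 5123/34) + 1036109) = 1284 + (38982621/34 + 1036109) = 1284 + 74210327/34 = 74253983/34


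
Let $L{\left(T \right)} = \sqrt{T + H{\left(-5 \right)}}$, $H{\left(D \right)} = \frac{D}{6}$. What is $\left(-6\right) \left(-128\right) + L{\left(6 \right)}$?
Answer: $768 + \frac{\sqrt{186}}{6} \approx 770.27$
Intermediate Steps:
$H{\left(D \right)} = \frac{D}{6}$ ($H{\left(D \right)} = D \frac{1}{6} = \frac{D}{6}$)
$L{\left(T \right)} = \sqrt{- \frac{5}{6} + T}$ ($L{\left(T \right)} = \sqrt{T + \frac{1}{6} \left(-5\right)} = \sqrt{T - \frac{5}{6}} = \sqrt{- \frac{5}{6} + T}$)
$\left(-6\right) \left(-128\right) + L{\left(6 \right)} = \left(-6\right) \left(-128\right) + \frac{\sqrt{-30 + 36 \cdot 6}}{6} = 768 + \frac{\sqrt{-30 + 216}}{6} = 768 + \frac{\sqrt{186}}{6}$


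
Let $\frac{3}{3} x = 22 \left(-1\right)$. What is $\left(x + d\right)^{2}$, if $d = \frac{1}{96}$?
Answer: $\frac{4456321}{9216} \approx 483.54$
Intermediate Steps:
$x = -22$ ($x = 22 \left(-1\right) = -22$)
$d = \frac{1}{96} \approx 0.010417$
$\left(x + d\right)^{2} = \left(-22 + \frac{1}{96}\right)^{2} = \left(- \frac{2111}{96}\right)^{2} = \frac{4456321}{9216}$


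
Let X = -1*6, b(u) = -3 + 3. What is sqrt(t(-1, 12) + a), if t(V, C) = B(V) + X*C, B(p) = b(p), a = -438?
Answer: I*sqrt(510) ≈ 22.583*I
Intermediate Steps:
b(u) = 0
B(p) = 0
X = -6
t(V, C) = -6*C (t(V, C) = 0 - 6*C = -6*C)
sqrt(t(-1, 12) + a) = sqrt(-6*12 - 438) = sqrt(-72 - 438) = sqrt(-510) = I*sqrt(510)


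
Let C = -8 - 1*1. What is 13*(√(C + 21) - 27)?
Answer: -351 + 26*√3 ≈ -305.97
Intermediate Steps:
C = -9 (C = -8 - 1 = -9)
13*(√(C + 21) - 27) = 13*(√(-9 + 21) - 27) = 13*(√12 - 27) = 13*(2*√3 - 27) = 13*(-27 + 2*√3) = -351 + 26*√3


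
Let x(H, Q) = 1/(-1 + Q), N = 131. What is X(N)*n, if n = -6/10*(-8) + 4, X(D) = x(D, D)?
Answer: 22/325 ≈ 0.067692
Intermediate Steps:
X(D) = 1/(-1 + D)
n = 44/5 (n = -6*⅒*(-8) + 4 = -⅗*(-8) + 4 = 24/5 + 4 = 44/5 ≈ 8.8000)
X(N)*n = (44/5)/(-1 + 131) = (44/5)/130 = (1/130)*(44/5) = 22/325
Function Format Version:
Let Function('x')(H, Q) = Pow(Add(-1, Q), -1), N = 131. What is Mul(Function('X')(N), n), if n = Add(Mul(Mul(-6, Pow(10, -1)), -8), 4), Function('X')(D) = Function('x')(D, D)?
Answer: Rational(22, 325) ≈ 0.067692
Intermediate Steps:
Function('X')(D) = Pow(Add(-1, D), -1)
n = Rational(44, 5) (n = Add(Mul(Mul(-6, Rational(1, 10)), -8), 4) = Add(Mul(Rational(-3, 5), -8), 4) = Add(Rational(24, 5), 4) = Rational(44, 5) ≈ 8.8000)
Mul(Function('X')(N), n) = Mul(Pow(Add(-1, 131), -1), Rational(44, 5)) = Mul(Pow(130, -1), Rational(44, 5)) = Mul(Rational(1, 130), Rational(44, 5)) = Rational(22, 325)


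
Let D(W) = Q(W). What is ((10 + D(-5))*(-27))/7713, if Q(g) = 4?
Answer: -42/857 ≈ -0.049008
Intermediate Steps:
D(W) = 4
((10 + D(-5))*(-27))/7713 = ((10 + 4)*(-27))/7713 = (14*(-27))*(1/7713) = -378*1/7713 = -42/857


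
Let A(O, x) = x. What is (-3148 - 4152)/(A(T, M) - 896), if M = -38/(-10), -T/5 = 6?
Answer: 36500/4461 ≈ 8.1820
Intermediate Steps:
T = -30 (T = -5*6 = -30)
M = 19/5 (M = -38*(-1/10) = 19/5 ≈ 3.8000)
(-3148 - 4152)/(A(T, M) - 896) = (-3148 - 4152)/(19/5 - 896) = -7300/(-4461/5) = -7300*(-5/4461) = 36500/4461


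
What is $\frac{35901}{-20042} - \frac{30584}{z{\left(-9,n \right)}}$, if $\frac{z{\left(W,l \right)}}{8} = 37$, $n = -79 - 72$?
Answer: $- \frac{77948903}{741554} \approx -105.12$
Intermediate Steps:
$n = -151$
$z{\left(W,l \right)} = 296$ ($z{\left(W,l \right)} = 8 \cdot 37 = 296$)
$\frac{35901}{-20042} - \frac{30584}{z{\left(-9,n \right)}} = \frac{35901}{-20042} - \frac{30584}{296} = 35901 \left(- \frac{1}{20042}\right) - \frac{3823}{37} = - \frac{35901}{20042} - \frac{3823}{37} = - \frac{77948903}{741554}$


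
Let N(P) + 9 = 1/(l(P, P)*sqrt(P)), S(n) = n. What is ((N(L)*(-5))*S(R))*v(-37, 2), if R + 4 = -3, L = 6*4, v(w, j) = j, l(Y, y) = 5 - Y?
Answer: -630 - 35*sqrt(6)/114 ≈ -630.75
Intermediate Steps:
L = 24
R = -7 (R = -4 - 3 = -7)
N(P) = -9 + 1/(sqrt(P)*(5 - P)) (N(P) = -9 + 1/((5 - P)*sqrt(P)) = -9 + 1/(sqrt(P)*(5 - P)))
((N(L)*(-5))*S(R))*v(-37, 2) = ((((-1 + 9*sqrt(24)*(5 - 1*24))/(sqrt(24)*(-5 + 24)))*(-5))*(-7))*2 = ((((sqrt(6)/12)*(-1 + 9*(2*sqrt(6))*(5 - 24))/19)*(-5))*(-7))*2 = ((((sqrt(6)/12)*(1/19)*(-1 + 9*(2*sqrt(6))*(-19)))*(-5))*(-7))*2 = ((((sqrt(6)/12)*(1/19)*(-1 - 342*sqrt(6)))*(-5))*(-7))*2 = (((sqrt(6)*(-1 - 342*sqrt(6))/228)*(-5))*(-7))*2 = (-5*sqrt(6)*(-1 - 342*sqrt(6))/228*(-7))*2 = (35*sqrt(6)*(-1 - 342*sqrt(6))/228)*2 = 35*sqrt(6)*(-1 - 342*sqrt(6))/114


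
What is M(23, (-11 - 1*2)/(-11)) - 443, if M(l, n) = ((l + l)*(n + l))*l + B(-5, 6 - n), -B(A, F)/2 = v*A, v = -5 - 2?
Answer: 275785/11 ≈ 25071.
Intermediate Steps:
v = -7
B(A, F) = 14*A (B(A, F) = -(-14)*A = 14*A)
M(l, n) = -70 + 2*l²*(l + n) (M(l, n) = ((l + l)*(n + l))*l + 14*(-5) = ((2*l)*(l + n))*l - 70 = (2*l*(l + n))*l - 70 = 2*l²*(l + n) - 70 = -70 + 2*l²*(l + n))
M(23, (-11 - 1*2)/(-11)) - 443 = (-70 + 2*23³ + 2*((-11 - 1*2)/(-11))*23²) - 443 = (-70 + 2*12167 + 2*((-11 - 2)*(-1/11))*529) - 443 = (-70 + 24334 + 2*(-13*(-1/11))*529) - 443 = (-70 + 24334 + 2*(13/11)*529) - 443 = (-70 + 24334 + 13754/11) - 443 = 280658/11 - 443 = 275785/11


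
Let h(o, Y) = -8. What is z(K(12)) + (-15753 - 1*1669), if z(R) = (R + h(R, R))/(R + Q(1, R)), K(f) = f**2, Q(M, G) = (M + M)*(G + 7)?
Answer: -3885038/223 ≈ -17422.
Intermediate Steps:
Q(M, G) = 2*M*(7 + G) (Q(M, G) = (2*M)*(7 + G) = 2*M*(7 + G))
z(R) = (-8 + R)/(14 + 3*R) (z(R) = (R - 8)/(R + 2*1*(7 + R)) = (-8 + R)/(R + (14 + 2*R)) = (-8 + R)/(14 + 3*R))
z(K(12)) + (-15753 - 1*1669) = (-8 + 12**2)/(14 + 3*12**2) + (-15753 - 1*1669) = (-8 + 144)/(14 + 3*144) + (-15753 - 1669) = 136/(14 + 432) - 17422 = 136/446 - 17422 = (1/446)*136 - 17422 = 68/223 - 17422 = -3885038/223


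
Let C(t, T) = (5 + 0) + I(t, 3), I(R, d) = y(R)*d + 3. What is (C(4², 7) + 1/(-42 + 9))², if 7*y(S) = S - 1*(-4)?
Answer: 14600041/53361 ≈ 273.61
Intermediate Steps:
y(S) = 4/7 + S/7 (y(S) = (S - 1*(-4))/7 = (S + 4)/7 = (4 + S)/7 = 4/7 + S/7)
I(R, d) = 3 + d*(4/7 + R/7) (I(R, d) = (4/7 + R/7)*d + 3 = d*(4/7 + R/7) + 3 = 3 + d*(4/7 + R/7))
C(t, T) = 68/7 + 3*t/7 (C(t, T) = (5 + 0) + (3 + (⅐)*3*(4 + t)) = 5 + (3 + (12/7 + 3*t/7)) = 5 + (33/7 + 3*t/7) = 68/7 + 3*t/7)
(C(4², 7) + 1/(-42 + 9))² = ((68/7 + (3/7)*4²) + 1/(-42 + 9))² = ((68/7 + (3/7)*16) + 1/(-33))² = ((68/7 + 48/7) - 1/33)² = (116/7 - 1/33)² = (3821/231)² = 14600041/53361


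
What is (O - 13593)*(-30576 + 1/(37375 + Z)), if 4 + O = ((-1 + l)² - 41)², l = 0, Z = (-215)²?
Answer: 30666174727203/83600 ≈ 3.6682e+8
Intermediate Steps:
Z = 46225
O = 1596 (O = -4 + ((-1 + 0)² - 41)² = -4 + ((-1)² - 41)² = -4 + (1 - 41)² = -4 + (-40)² = -4 + 1600 = 1596)
(O - 13593)*(-30576 + 1/(37375 + Z)) = (1596 - 13593)*(-30576 + 1/(37375 + 46225)) = -11997*(-30576 + 1/83600) = -11997*(-2556153599/83600) = 30666174727203/83600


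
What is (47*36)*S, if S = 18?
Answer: 30456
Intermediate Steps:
(47*36)*S = (47*36)*18 = 1692*18 = 30456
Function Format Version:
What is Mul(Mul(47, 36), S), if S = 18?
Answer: 30456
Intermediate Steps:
Mul(Mul(47, 36), S) = Mul(Mul(47, 36), 18) = Mul(1692, 18) = 30456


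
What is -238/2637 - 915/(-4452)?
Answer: 451093/3913308 ≈ 0.11527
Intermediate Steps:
-238/2637 - 915/(-4452) = -238*1/2637 - 915*(-1/4452) = -238/2637 + 305/1484 = 451093/3913308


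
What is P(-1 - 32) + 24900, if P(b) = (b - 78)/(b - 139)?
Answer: 4282911/172 ≈ 24901.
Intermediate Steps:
P(b) = (-78 + b)/(-139 + b)
P(-1 - 32) + 24900 = (-78 + (-1 - 32))/(-139 + (-1 - 32)) + 24900 = (-78 - 33)/(-139 - 33) + 24900 = -111/(-172) + 24900 = -1/172*(-111) + 24900 = 111/172 + 24900 = 4282911/172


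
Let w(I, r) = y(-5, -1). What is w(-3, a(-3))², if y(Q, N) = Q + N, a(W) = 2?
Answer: 36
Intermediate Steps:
y(Q, N) = N + Q
w(I, r) = -6 (w(I, r) = -1 - 5 = -6)
w(-3, a(-3))² = (-6)² = 36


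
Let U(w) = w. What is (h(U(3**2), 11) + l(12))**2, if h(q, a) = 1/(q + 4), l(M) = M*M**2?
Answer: 504676225/169 ≈ 2.9862e+6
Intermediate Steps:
l(M) = M**3
h(q, a) = 1/(4 + q)
(h(U(3**2), 11) + l(12))**2 = (1/(4 + 3**2) + 12**3)**2 = (1/(4 + 9) + 1728)**2 = (1/13 + 1728)**2 = (22465/13)**2 = 504676225/169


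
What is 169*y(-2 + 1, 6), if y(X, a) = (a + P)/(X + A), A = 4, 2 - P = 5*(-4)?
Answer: 4732/3 ≈ 1577.3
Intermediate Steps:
P = 22 (P = 2 - 5*(-4) = 2 - 1*(-20) = 2 + 20 = 22)
y(X, a) = (22 + a)/(4 + X) (y(X, a) = (a + 22)/(X + 4) = (22 + a)/(4 + X))
169*y(-2 + 1, 6) = 169*((22 + 6)/(4 + (-2 + 1))) = 169*(28/(4 - 1)) = 169*(28/3) = 4732/3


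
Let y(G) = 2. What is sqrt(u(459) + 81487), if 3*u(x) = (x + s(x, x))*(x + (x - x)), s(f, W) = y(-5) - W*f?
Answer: I*sqrt(32082173) ≈ 5664.1*I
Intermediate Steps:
s(f, W) = 2 - W*f
u(x) = x*(2 + x - x**2)/3 (u(x) = ((x + (2 - x*x))*(x + (x - x)))/3 = ((x + (2 - x**2))*(x + 0))/3 = ((2 + x - x**2)*x)/3 = (x*(2 + x - x**2))/3 = x*(2 + x - x**2)/3)
sqrt(u(459) + 81487) = sqrt((1/3)*459*(2 + 459 - 1*459**2) + 81487) = sqrt((1/3)*459*(2 + 459 - 1*210681) + 81487) = sqrt((1/3)*459*(2 + 459 - 210681) + 81487) = sqrt((1/3)*459*(-210220) + 81487) = sqrt(-32163660 + 81487) = sqrt(-32082173) = I*sqrt(32082173)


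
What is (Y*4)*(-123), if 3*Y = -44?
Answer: 7216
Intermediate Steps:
Y = -44/3 (Y = (⅓)*(-44) = -44/3 ≈ -14.667)
(Y*4)*(-123) = -44/3*4*(-123) = -176/3*(-123) = 7216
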